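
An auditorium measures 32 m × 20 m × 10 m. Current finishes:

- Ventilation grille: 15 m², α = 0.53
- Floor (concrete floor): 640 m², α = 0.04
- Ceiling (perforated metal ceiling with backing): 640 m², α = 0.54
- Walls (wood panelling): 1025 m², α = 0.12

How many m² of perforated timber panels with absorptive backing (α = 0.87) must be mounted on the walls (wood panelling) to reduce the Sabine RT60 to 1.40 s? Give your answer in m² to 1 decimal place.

311.8

Total absorption A₁ = 15·0.53 + 640·0.04 + 640·0.54 + 1025·0.12
  = 7.950 + 25.600 + 345.600 + 123.000 = 502.150 m² sabins.
V = 6400 m³. Target absorption A₂ = 0.161 × 6400 / 1.40 = 736.000 sabins.
ΔA needed = 736.000 − 502.150 = 233.850 sabins.
Each m² of panel replacing the walls (wood panelling) adds (0.87 − 0.12) = 0.75 sabins.
Area = ΔA/Δα = 233.850/0.75 = 311.8 m².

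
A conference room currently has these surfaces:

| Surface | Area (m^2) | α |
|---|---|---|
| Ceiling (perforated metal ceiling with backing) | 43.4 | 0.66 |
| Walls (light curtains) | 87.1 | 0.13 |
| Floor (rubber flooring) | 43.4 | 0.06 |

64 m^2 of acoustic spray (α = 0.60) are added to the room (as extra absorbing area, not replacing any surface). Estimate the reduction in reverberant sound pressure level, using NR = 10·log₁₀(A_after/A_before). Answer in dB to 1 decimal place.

A_before = Σ Sᵢαᵢ = 43.4·0.66 + 87.1·0.13 + 43.4·0.06 = 42.571 sabins.
Treatment contributes 64·0.60 = 38.400 sabins.
A_after = 42.571 + 38.400 = 80.971 sabins.
Reduction = 10 log₁₀(A_after/A_before) = 10 log₁₀(1.9020) = 2.8 dB.

2.8 dB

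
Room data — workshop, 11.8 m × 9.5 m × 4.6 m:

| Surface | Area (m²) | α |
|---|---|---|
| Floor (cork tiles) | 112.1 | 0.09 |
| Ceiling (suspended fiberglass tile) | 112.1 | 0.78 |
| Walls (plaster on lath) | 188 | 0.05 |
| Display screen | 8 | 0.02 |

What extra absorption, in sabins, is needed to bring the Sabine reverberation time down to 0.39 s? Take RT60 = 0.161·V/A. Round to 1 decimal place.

105.8 sabins

Total absorption A₁ = 112.1*0.09 + 112.1*0.78 + 188*0.05 + 8*0.02
  = 10.089 + 87.438 + 9.400 + 0.160 = 107.087 m² sabins.
For T = 0.39 s, need A₂ = 0.161·V/T = 0.161·515.66/0.39 = 212.875 sabins.
Shortfall: 212.875 − 107.087 = 105.8 sabins.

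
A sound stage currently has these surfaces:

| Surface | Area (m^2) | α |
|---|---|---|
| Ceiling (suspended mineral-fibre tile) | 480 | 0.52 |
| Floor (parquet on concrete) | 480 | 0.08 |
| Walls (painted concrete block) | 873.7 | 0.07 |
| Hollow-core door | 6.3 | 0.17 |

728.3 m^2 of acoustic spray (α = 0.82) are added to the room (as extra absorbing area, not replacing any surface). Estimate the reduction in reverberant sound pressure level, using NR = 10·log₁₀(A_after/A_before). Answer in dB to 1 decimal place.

4.3 dB

Equivalent absorption area: A_before = 480×0.52 + 480×0.08 + 873.7×0.07 + 6.3×0.17 = 350.230 m^2.
Added absorption = 728.3 × 0.82 = 597.206 sabins.
A_after = 350.230 + 597.206 = 947.436 sabins.
Reduction = 10 log₁₀(A_after/A_before) = 10 log₁₀(2.7052) = 4.3 dB.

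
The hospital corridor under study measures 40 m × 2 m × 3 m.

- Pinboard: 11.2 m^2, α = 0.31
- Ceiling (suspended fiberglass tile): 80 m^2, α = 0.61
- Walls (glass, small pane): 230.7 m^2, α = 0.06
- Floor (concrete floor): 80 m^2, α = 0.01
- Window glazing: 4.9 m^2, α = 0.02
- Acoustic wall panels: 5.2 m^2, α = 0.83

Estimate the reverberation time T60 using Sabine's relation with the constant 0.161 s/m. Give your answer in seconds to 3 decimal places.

0.542 s

A = Σ Sᵢαᵢ = 11.2*0.31 + 80*0.61 + 230.7*0.06 + 80*0.01 + 4.9*0.02 + 5.2*0.83 = 71.328 sabins.
Volume V = 40 × 2 × 3 = 240 m³.
Sabine: RT60 = 0.161 × 240 / 71.328 = 0.542 s.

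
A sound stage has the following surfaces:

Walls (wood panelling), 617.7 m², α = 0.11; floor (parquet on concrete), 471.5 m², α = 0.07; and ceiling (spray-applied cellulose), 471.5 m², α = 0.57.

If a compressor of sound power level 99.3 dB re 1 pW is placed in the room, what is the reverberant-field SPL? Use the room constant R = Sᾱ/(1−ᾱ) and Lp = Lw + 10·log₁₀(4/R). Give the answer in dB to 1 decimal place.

78.5 dB

A = 369.707 sabins; S = 1560.7 m².
ᾱ = 0.2369, so room constant R = A/(1−ᾱ) = 484.480 m².
Lp = Lw + 10 log₁₀(4/R) = 99.3 -20.83 = 78.5 dB.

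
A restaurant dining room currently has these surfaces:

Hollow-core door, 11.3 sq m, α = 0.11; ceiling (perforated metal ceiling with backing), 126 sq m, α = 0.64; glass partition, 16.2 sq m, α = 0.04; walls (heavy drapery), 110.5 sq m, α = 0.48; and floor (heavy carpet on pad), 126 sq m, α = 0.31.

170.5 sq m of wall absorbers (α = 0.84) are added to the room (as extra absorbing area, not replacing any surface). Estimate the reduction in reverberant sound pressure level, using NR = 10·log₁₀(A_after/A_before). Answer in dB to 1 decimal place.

2.6 dB

Summing Sᵢαᵢ: 1.243 + 80.640 + 0.648 + 53.040 + 39.060 → A_before = 174.631 sabins.
Added absorption = 170.5 × 0.84 = 143.220 sabins.
A_after = 174.631 + 143.220 = 317.851 sabins.
NR = 10·log₁₀(317.851/174.631) = 2.6 dB.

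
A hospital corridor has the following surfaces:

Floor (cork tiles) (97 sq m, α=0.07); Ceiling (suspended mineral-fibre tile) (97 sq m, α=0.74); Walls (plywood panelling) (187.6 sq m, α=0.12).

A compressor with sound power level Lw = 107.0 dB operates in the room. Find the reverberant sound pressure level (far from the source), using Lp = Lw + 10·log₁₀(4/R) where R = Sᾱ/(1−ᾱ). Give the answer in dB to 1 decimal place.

A = 101.082 sabins; S = 381.6 sq m.
ᾱ = 101.082/381.6 = 0.2649; R = Sᾱ/(1−ᾱ) = 101.082/(1−0.2649) = 137.508 sq m.
Lp = Lw + 10 log₁₀(4/R) = 107.0 -15.36 = 91.6 dB.

91.6 dB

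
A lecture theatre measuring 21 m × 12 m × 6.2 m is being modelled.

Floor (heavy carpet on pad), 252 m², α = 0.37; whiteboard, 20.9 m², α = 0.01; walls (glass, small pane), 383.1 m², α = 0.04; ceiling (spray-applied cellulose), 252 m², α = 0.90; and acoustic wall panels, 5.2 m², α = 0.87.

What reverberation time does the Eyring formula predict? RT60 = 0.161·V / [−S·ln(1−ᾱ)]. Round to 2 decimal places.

Total surface area S = 252 + 20.9 + 383.1 + 252 + 5.2 = 913.2 m².
Σ(Sᵢαᵢ) = 252×0.37 + 20.9×0.01 + 383.1×0.04 + 252×0.90 + 5.2×0.87 = 340.097.
ᾱ = 340.097 / 913.2 = 0.3724.
Eyring denominator: −S ln(1−ᾱ) = 425.416.
V = 21 × 12 × 6.2 = 1562.4 m³.
T = 0.161·V/[−S·ln(1−ᾱ)] = 0.161·1562.4/425.416 = 0.59 s.

0.59 s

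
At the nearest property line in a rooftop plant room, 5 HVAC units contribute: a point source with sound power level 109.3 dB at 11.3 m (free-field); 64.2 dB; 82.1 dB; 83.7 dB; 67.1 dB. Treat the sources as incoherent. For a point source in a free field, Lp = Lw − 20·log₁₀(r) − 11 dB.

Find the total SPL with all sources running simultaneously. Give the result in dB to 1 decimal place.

Source at 11.3 m: Lp = 109.3 − 20·log₁₀(11.3) − 11 = 77.2 dB.
Sum in the linear (power) domain: Σ 10^(Lᵢ/10) = 10^(77.2/10) + 10^(64.2/10) + 10^(82.1/10) + 10^(83.7/10) + 10^(67.1/10) = 4.568e+08.
Combined level = 10 log₁₀(4.568e+08) = 86.6 dB.

86.6 dB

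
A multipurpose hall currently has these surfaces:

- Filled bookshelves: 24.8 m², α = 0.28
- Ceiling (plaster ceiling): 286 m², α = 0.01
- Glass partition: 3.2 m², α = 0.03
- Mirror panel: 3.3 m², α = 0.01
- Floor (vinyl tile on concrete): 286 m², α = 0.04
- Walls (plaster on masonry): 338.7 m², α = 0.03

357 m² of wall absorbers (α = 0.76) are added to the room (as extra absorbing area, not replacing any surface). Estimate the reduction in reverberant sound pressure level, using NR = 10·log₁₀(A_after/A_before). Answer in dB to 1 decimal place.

9.8 dB

Equivalent absorption area: A_before = 24.8·0.28 + 286·0.01 + 3.2·0.03 + 3.3·0.01 + 286·0.04 + 338.7·0.03 = 31.534 m².
Added absorption = 357 × 0.76 = 271.320 sabins.
A_after = 31.534 + 271.320 = 302.854 sabins.
NR = 10·log₁₀(302.854/31.534) = 9.8 dB.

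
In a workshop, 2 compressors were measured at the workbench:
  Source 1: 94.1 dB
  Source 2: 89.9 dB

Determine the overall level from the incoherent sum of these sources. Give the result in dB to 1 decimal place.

95.5 dB

Sum in the linear (power) domain: Σ 10^(Lᵢ/10) = 10^(94.1/10) + 10^(89.9/10) = 3.548e+09.
Combined level = 10 log₁₀(3.548e+09) = 95.5 dB.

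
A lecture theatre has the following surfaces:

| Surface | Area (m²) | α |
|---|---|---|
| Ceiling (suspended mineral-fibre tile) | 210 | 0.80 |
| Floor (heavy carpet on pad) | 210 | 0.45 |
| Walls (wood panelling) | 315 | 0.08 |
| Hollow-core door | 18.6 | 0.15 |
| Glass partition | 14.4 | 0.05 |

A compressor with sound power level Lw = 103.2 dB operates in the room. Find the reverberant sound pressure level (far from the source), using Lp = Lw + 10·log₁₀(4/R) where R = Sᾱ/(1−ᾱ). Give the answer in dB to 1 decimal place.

Σ(Sᵢαᵢ) = 210×0.80 + 210×0.45 + 315×0.08 + 18.6×0.15 + 14.4×0.05 = 291.210; total area S = 768.0 m².
ᾱ = 0.3792, so room constant R = A/(1−ᾱ) = 469.088 m².
Lp = 103.2 + 10·log₁₀(4/469.088) = 103.2 + (-20.69) = 82.5 dB.

82.5 dB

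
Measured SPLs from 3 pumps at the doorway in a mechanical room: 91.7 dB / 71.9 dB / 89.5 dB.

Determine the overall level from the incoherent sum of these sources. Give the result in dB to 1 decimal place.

Sum in the linear (power) domain: Σ 10^(Lᵢ/10) = 10^(91.7/10) + 10^(71.9/10) + 10^(89.5/10) = 2.386e+09.
Combined level = 10 log₁₀(2.386e+09) = 93.8 dB.

93.8 dB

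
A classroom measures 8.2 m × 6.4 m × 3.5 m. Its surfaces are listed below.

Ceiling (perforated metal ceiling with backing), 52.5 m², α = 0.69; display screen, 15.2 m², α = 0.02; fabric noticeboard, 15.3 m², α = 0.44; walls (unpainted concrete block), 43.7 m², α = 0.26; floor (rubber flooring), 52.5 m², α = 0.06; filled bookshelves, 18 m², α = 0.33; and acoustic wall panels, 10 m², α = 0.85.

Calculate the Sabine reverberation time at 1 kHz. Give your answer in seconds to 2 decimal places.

Summing Sᵢαᵢ: 36.225 + 0.304 + 6.732 + 11.362 + 3.150 + 5.940 + 8.500 → A = 72.213 sabins.
V = 8.2·6.4·3.5 = 183.68 m³.
T = 0.161 V/A = 0.161·183.68/72.213 = 0.41 s.

0.41 seconds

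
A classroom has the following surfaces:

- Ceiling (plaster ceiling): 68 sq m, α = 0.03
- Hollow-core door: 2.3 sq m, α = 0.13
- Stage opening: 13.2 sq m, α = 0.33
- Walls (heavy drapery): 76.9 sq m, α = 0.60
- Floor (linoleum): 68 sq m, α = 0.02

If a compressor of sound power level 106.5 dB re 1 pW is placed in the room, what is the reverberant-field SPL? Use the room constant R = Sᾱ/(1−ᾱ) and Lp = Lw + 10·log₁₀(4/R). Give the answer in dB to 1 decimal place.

94.0 dB

A = 54.195 sabins; S = 228.4 sq m.
ᾱ = 0.2373, so room constant R = A/(1−ᾱ) = 71.057 sq m.
Lp = Lw + 10 log₁₀(4/R) = 106.5 -12.50 = 94.0 dB.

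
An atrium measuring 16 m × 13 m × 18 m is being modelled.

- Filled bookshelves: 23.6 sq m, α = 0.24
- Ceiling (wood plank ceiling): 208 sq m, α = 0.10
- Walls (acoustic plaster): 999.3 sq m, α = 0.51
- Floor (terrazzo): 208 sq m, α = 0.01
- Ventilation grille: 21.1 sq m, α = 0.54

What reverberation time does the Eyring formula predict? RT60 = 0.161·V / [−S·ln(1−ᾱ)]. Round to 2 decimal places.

Total surface area S = 23.6 + 208 + 999.3 + 208 + 21.1 = 1460.0 sq m.
Absorption A = 23.6×0.24 + 208×0.10 + 999.3×0.51 + 208×0.01 + 21.1×0.54 = 549.581 sabins.
ᾱ = 549.581 / 1460.0 = 0.3764.
Eyring denominator: −S ln(1−ᾱ) = 689.479.
V = 16 × 13 × 18 = 3744 m³.
T = 0.161·V/[−S·ln(1−ᾱ)] = 0.161·3744/689.479 = 0.87 s.

0.87 seconds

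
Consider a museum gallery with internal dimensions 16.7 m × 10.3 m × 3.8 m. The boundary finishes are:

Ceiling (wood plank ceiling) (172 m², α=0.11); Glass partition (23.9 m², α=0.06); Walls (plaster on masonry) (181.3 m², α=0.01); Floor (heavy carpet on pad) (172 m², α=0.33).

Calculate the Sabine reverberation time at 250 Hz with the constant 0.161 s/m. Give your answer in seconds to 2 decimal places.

A = Σ Sᵢαᵢ = 172×0.11 + 23.9×0.06 + 181.3×0.01 + 172×0.33 = 78.927 sabins.
Room volume: 653.638 m³.
Sabine: RT60 = 0.161 × 653.638 / 78.927 = 1.33 s.

1.33 seconds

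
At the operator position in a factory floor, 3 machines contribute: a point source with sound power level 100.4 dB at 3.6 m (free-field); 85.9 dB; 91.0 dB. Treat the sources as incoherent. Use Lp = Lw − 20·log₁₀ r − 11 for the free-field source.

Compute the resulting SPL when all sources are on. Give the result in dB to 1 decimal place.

Source at 3.6 m: Lp = 100.4 − 20·log₁₀(3.6) − 11 = 78.3 dB.
Sum in the linear (power) domain: Σ 10^(Lᵢ/10) = 10^(78.3/10) + 10^(85.9/10) + 10^(91.0/10) = 1.716e+09.
Back to dB: 10·log₁₀ Σ = 92.3 dB.

92.3 dB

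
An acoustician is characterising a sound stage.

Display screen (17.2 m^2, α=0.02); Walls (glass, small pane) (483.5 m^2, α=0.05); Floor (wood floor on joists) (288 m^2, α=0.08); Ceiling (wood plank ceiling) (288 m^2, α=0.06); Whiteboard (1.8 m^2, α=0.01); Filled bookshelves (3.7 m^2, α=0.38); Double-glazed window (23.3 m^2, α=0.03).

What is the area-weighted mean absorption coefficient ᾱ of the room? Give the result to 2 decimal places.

S = Σ Sᵢ = 17.2 + 483.5 + 288 + 288 + 1.8 + 3.7 + 23.3 = 1105.5 m^2.
Σ(Sᵢαᵢ) = 17.2·0.02 + 483.5·0.05 + 288·0.08 + 288·0.06 + 1.8·0.01 + 3.7·0.38 + 23.3·0.03 = 66.962.
ᾱ = 66.962 / 1105.5 = 0.06.

0.06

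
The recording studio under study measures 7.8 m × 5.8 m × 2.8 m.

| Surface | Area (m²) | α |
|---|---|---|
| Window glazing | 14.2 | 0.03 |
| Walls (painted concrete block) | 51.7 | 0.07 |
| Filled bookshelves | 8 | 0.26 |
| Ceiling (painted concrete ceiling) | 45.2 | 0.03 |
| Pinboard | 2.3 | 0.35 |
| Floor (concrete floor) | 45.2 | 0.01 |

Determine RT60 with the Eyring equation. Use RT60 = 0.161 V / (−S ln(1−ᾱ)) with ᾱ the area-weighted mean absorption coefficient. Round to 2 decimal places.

2.27 seconds

S = Σ Sᵢ = 166.6 m².
Absorption A = 14.2·0.03 + 51.7·0.07 + 8·0.26 + 45.2·0.03 + 2.3·0.35 + 45.2·0.01 = 8.738 sabins.
ᾱ = 8.738 / 166.6 = 0.0524.
−S·ln(1−ᾱ) = −166.6 × ln(1 − 0.0524) = 8.967.
V = 7.8 × 5.8 × 2.8 = 126.672 m³.
RT60 = 0.161 × 126.672 / 8.967 = 2.27 s.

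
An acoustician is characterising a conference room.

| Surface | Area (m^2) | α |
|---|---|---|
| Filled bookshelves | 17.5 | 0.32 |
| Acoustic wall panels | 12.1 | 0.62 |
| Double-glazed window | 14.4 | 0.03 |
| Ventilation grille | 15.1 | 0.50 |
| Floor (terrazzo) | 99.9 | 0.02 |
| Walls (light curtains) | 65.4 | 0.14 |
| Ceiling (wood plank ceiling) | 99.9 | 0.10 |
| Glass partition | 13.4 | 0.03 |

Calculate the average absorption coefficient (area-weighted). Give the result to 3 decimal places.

0.126

S = Σ Sᵢ = 17.5 + 12.1 + 14.4 + 15.1 + 99.9 + 65.4 + 99.9 + 13.4 = 337.7 m^2.
Σ(Sᵢαᵢ) = 17.5·0.32 + 12.1·0.62 + 14.4·0.03 + 15.1·0.50 + 99.9·0.02 + 65.4·0.14 + 99.9·0.10 + 13.4·0.03 = 42.630.
ᾱ = A/S = 0.126.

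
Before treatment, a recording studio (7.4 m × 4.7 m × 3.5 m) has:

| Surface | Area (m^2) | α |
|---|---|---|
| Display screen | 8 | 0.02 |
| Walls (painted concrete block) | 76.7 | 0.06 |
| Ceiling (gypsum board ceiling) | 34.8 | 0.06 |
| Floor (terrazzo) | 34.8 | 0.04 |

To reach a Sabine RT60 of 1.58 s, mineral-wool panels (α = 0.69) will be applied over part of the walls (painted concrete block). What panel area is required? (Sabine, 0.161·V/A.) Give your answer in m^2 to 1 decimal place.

Summing Sᵢαᵢ: 0.160 + 4.602 + 2.088 + 1.392 → A₁ = 8.242 sabins.
V = 121.73 m³. Target absorption A₂ = 0.161 × 121.73 / 1.58 = 12.404 sabins.
ΔA needed = 12.404 − 8.242 = 4.162 sabins.
Each m^2 of panel replacing the walls (painted concrete block) adds (0.69 − 0.06) = 0.63 sabins.
Panel area = 4.162 / 0.63 = 6.6 m^2.

6.6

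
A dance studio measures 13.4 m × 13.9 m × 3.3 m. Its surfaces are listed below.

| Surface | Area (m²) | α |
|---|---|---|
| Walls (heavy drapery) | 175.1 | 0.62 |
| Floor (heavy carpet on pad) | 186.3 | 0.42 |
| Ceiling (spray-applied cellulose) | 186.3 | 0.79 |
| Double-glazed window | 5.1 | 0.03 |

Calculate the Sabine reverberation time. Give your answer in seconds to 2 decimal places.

Total absorption A = 175.1*0.62 + 186.3*0.42 + 186.3*0.79 + 5.1*0.03
  = 108.562 + 78.246 + 147.177 + 0.153 = 334.138 m² sabins.
Room volume: 614.658 m³.
Sabine: RT60 = 0.161 × 614.658 / 334.138 = 0.30 s.

0.30 seconds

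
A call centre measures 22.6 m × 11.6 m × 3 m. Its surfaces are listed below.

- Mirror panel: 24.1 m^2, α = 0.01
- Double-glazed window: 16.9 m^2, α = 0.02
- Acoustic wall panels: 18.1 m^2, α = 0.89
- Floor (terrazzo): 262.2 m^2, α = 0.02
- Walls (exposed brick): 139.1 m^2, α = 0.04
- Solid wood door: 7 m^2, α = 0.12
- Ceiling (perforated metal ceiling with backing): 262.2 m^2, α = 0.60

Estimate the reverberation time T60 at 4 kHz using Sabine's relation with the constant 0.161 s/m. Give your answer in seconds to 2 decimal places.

0.68 s

A = Σ Sᵢαᵢ = 24.1×0.01 + 16.9×0.02 + 18.1×0.89 + 262.2×0.02 + 139.1×0.04 + 7×0.12 + 262.2×0.60 = 185.656 sabins.
V = 22.6·11.6·3 = 786.48 m³.
RT60 = 0.161 · V / A = 0.161 × 786.48 / 185.656 = 0.68 s.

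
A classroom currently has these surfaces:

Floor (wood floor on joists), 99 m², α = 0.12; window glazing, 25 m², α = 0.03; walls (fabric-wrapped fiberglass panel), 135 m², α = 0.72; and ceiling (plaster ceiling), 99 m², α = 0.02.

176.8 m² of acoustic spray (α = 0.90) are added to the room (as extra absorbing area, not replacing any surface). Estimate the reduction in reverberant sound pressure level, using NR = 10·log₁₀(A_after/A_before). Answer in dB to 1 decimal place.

3.8 dB

A_before = Σ Sᵢαᵢ = 99·0.12 + 25·0.03 + 135·0.72 + 99·0.02 = 111.810 sabins.
Added absorption = 176.8 × 0.90 = 159.120 sabins.
A_after = 111.810 + 159.120 = 270.930 sabins.
Reduction = 10 log₁₀(A_after/A_before) = 10 log₁₀(2.4231) = 3.8 dB.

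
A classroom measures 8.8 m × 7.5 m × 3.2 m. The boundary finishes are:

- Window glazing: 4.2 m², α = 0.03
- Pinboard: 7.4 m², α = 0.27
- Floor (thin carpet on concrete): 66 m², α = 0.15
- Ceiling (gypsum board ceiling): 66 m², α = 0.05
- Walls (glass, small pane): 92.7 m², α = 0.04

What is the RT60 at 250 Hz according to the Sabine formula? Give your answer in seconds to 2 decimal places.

Total absorption A = 4.2×0.03 + 7.4×0.27 + 66×0.15 + 66×0.05 + 92.7×0.04
  = 0.126 + 1.998 + 9.900 + 3.300 + 3.708 = 19.032 m² sabins.
Volume V = 8.8 × 7.5 × 3.2 = 211.2 m³.
RT60 = 0.161 · V / A = 0.161 × 211.2 / 19.032 = 1.79 s.

1.79 sec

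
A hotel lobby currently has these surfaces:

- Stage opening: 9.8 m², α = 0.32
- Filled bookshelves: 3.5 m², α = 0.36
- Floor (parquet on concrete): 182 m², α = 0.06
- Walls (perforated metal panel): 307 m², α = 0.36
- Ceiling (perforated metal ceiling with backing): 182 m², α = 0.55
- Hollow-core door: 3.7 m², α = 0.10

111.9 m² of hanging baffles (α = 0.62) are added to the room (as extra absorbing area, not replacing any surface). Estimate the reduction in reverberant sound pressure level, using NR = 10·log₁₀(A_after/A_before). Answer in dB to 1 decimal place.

1.2 dB

A_before = Σ Sᵢαᵢ = 9.8*0.32 + 3.5*0.36 + 182*0.06 + 307*0.36 + 182*0.55 + 3.7*0.10 = 226.306 sabins.
Added absorption = 111.9 × 0.62 = 69.378 sabins.
New total A_after = 295.684 sabins.
NR = 10·log₁₀(295.684/226.306) = 1.2 dB.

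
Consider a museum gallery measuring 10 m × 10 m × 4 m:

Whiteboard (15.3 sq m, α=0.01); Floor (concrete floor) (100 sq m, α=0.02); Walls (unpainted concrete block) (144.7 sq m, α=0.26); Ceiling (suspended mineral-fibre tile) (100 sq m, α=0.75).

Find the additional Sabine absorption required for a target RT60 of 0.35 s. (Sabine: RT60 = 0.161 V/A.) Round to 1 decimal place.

Summing Sᵢαᵢ: 0.153 + 2.000 + 37.622 + 75.000 → A₁ = 114.775 sabins.
V = 400 m³. Required absorption A₂ = 0.161 × 400 / 0.35 = 184.000 sabins.
Additional absorption ΔA = 184.000 − 114.775 = 69.2 sabins.

69.2 sabins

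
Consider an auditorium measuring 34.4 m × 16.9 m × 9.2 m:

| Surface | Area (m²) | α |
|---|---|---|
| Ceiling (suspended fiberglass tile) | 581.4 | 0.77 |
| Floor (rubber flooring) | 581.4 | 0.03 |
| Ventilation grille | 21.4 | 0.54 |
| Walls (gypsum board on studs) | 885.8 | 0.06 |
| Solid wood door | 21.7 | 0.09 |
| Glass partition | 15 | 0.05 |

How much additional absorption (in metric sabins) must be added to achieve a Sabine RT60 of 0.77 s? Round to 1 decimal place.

A₁ = Σ Sᵢαᵢ = 581.4×0.77 + 581.4×0.03 + 21.4×0.54 + 885.8×0.06 + 21.7×0.09 + 15×0.05 = 532.527 sabins.
V = 5348.512 m³. Required absorption A₂ = 0.161 × 5348.512 / 0.77 = 1118.325 sabins.
Shortfall: 1118.325 − 532.527 = 585.8 sabins.

585.8 sabins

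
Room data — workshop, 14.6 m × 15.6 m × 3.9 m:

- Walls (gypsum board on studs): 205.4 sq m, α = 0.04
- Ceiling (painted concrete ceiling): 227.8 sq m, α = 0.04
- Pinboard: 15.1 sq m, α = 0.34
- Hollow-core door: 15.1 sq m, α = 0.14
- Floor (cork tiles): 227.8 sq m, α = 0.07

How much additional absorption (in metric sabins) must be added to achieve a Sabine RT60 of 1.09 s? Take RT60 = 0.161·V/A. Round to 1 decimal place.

Summing Sᵢαᵢ: 8.216 + 9.112 + 5.134 + 2.114 + 15.946 → A₁ = 40.522 sabins.
Target A₂ = 0.161·888.264/1.09 = 131.202 sabins (V = 888.264 m³).
Shortfall: 131.202 − 40.522 = 90.7 sabins.

90.7 sabins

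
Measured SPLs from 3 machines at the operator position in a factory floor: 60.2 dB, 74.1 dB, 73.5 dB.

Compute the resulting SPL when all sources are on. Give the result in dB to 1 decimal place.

76.9 dB

Converting to relative power and adding: 10^(60.2/10) + 10^(74.1/10) + 10^(73.5/10) = 4.914e+07.
L_total = 10·log₁₀(4.914e+07) = 76.9 dB.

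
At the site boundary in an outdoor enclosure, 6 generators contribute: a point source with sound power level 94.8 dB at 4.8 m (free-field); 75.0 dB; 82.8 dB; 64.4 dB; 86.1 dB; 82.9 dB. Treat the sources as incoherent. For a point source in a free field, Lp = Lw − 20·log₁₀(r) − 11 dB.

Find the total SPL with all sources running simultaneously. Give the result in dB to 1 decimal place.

Source at 4.8 m: Lp = 94.8 − 20·log₁₀(4.8) − 11 = 70.2 dB.
Converting to relative power and adding: 10^(70.2/10) + 10^(75.0/10) + 10^(82.8/10) + 10^(64.4/10) + 10^(86.1/10) + 10^(82.9/10) = 8.378e+08.
L_total = 10·log₁₀(8.378e+08) = 89.2 dB.

89.2 dB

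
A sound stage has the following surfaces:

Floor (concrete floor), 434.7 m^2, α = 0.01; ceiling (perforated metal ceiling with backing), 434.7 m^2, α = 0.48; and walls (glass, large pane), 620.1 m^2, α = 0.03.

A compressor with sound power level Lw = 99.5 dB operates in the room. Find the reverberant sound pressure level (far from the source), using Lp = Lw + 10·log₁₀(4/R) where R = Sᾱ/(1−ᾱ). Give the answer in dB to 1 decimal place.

Σ(Sᵢαᵢ) = 434.7·0.01 + 434.7·0.48 + 620.1·0.03 = 231.606; total area S = 1489.5 m^2.
ᾱ = 0.1555, so room constant R = A/(1−ᾱ) = 274.252 m^2.
Lp = 99.5 + 10·log₁₀(4/274.252) = 99.5 + (-18.36) = 81.1 dB.

81.1 dB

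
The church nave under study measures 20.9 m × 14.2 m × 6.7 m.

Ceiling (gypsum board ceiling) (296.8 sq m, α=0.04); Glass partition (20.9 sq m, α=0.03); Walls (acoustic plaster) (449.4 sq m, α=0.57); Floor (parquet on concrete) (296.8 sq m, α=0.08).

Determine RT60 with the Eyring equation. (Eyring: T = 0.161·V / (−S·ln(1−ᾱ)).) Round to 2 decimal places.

0.94 s

S = Σ Sᵢ = 1063.9 sq m.
Absorption A = 296.8×0.04 + 20.9×0.03 + 449.4×0.57 + 296.8×0.08 = 292.401 sabins.
Mean coefficient ᾱ = A/S = 0.2748.
−S·ln(1−ᾱ) = −1063.9 × ln(1 − 0.2748) = 341.839.
V = 20.9 × 14.2 × 6.7 = 1988.426 m³.
RT60 = 0.161 × 1988.426 / 341.839 = 0.94 s.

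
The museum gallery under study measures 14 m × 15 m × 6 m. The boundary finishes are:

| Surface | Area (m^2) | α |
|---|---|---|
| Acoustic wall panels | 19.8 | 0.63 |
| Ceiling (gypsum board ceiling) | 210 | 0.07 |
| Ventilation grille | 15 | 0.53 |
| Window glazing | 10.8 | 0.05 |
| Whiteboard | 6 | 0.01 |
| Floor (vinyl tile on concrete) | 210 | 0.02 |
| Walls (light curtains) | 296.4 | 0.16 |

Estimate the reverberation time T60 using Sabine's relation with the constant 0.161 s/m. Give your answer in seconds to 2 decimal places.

A = Σ Sᵢαᵢ = 19.8·0.63 + 210·0.07 + 15·0.53 + 10.8·0.05 + 6·0.01 + 210·0.02 + 296.4·0.16 = 87.348 sabins.
Volume V = 14 × 15 × 6 = 1260 m³.
T = 0.161 V/A = 0.161·1260/87.348 = 2.32 s.

2.32 sec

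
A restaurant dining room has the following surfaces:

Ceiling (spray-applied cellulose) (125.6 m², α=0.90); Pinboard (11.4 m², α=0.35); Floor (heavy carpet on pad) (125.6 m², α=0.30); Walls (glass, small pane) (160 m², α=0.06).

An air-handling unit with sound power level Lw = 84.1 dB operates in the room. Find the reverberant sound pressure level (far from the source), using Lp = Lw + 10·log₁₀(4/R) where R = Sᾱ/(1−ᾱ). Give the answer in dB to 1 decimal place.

A = 164.310 sabins; S = 422.6 m².
ᾱ = 164.310/422.6 = 0.3888; R = Sᾱ/(1−ᾱ) = 164.310/(1−0.3888) = 268.832 m².
Lp = Lw + 10 log₁₀(4/R) = 84.1 -18.27 = 65.8 dB.

65.8 dB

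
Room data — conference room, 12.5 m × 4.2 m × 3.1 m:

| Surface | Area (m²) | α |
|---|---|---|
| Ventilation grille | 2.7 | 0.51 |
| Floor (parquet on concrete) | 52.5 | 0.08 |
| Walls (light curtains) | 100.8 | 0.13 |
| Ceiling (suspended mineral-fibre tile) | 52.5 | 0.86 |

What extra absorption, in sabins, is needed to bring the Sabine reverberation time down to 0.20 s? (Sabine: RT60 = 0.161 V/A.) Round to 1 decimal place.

67.2 sabins

A₁ = Σ Sᵢαᵢ = 2.7·0.51 + 52.5·0.08 + 100.8·0.13 + 52.5·0.86 = 63.831 sabins.
V = 162.75 m³. Required absorption A₂ = 0.161 × 162.75 / 0.20 = 131.014 sabins.
Additional absorption ΔA = 131.014 − 63.831 = 67.2 sabins.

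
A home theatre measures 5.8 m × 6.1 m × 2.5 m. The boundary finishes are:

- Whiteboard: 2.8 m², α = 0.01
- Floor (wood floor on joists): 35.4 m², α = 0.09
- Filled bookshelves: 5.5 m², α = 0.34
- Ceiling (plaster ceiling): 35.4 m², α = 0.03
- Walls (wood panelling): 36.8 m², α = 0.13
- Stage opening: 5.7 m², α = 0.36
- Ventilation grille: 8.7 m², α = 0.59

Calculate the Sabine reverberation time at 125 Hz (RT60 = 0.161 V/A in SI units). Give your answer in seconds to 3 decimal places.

0.786 sec

Total absorption A = 2.8·0.01 + 35.4·0.09 + 5.5·0.34 + 35.4·0.03 + 36.8·0.13 + 5.7·0.36 + 8.7·0.59
  = 0.028 + 3.186 + 1.870 + 1.062 + 4.784 + 2.052 + 5.133 = 18.115 m² sabins.
Room volume: 88.45 m³.
Sabine: RT60 = 0.161 × 88.45 / 18.115 = 0.786 s.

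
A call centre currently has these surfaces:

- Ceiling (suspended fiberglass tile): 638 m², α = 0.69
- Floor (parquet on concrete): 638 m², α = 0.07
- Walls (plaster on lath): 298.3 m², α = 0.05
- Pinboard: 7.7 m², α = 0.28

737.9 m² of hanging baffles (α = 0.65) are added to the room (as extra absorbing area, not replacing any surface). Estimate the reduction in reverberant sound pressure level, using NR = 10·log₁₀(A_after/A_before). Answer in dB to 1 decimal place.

2.9 dB

A_before = Σ Sᵢαᵢ = 638×0.69 + 638×0.07 + 298.3×0.05 + 7.7×0.28 = 501.951 sabins.
Added absorption = 737.9 × 0.65 = 479.635 sabins.
A_after = 501.951 + 479.635 = 981.586 sabins.
Reduction = 10 log₁₀(A_after/A_before) = 10 log₁₀(1.9555) = 2.9 dB.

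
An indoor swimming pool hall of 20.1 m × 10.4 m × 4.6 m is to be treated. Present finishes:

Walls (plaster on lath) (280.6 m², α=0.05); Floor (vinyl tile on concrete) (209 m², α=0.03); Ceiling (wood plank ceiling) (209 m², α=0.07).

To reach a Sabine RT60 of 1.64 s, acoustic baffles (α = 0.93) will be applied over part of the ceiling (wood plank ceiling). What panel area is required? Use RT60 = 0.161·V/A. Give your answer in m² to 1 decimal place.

Total absorption A₁ = 280.6·0.05 + 209·0.03 + 209·0.07
  = 14.030 + 6.270 + 14.630 = 34.930 m² sabins.
V = 961.584 m³. Target absorption A₂ = 0.161 × 961.584 / 1.64 = 94.399 sabins.
ΔA needed = 94.399 − 34.930 = 59.469 sabins.
Each m² of panel replacing the ceiling (wood plank ceiling) adds (0.93 − 0.07) = 0.86 sabins.
Panel area = 59.469 / 0.86 = 69.2 m².

69.2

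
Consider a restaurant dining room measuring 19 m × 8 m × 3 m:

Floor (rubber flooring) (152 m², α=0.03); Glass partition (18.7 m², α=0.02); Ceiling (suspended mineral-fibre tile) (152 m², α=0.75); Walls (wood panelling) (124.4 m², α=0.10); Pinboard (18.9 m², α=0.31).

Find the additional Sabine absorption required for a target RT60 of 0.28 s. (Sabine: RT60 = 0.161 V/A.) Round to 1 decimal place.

125.0 sabins

Total absorption A₁ = 152·0.03 + 18.7·0.02 + 152·0.75 + 124.4·0.10 + 18.9·0.31
  = 4.560 + 0.374 + 114.000 + 12.440 + 5.859 = 137.233 m² sabins.
Target A₂ = 0.161·456/0.28 = 262.200 sabins (V = 456 m³).
Shortfall: 262.200 − 137.233 = 125.0 sabins.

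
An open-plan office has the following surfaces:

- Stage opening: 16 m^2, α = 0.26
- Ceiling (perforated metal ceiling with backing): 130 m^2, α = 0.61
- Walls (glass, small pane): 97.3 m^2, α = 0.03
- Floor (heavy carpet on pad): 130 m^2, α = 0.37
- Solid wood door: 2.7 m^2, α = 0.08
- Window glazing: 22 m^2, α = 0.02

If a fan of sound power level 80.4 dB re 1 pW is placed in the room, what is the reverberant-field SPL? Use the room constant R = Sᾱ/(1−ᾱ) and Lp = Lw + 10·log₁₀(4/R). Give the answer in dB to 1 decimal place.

Σ(Sᵢαᵢ) = 16·0.26 + 130·0.61 + 97.3·0.03 + 130·0.37 + 2.7·0.08 + 22·0.02 = 135.135; total area S = 398.0 m^2.
ᾱ = 135.135/398.0 = 0.3395; R = Sᾱ/(1−ᾱ) = 135.135/(1−0.3395) = 204.595 m^2.
Lp = 80.4 + 10·log₁₀(4/204.595) = 80.4 + (-17.09) = 63.3 dB.

63.3 dB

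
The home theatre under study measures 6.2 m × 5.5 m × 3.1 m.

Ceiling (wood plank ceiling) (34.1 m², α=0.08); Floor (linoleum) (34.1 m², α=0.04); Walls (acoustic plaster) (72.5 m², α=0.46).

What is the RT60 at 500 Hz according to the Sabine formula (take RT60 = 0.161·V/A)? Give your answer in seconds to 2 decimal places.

Total absorption A = 34.1×0.08 + 34.1×0.04 + 72.5×0.46
  = 2.728 + 1.364 + 33.350 = 37.442 m² sabins.
V = 6.2·5.5·3.1 = 105.71 m³.
T = 0.161 V/A = 0.161·105.71/37.442 = 0.45 s.

0.45 seconds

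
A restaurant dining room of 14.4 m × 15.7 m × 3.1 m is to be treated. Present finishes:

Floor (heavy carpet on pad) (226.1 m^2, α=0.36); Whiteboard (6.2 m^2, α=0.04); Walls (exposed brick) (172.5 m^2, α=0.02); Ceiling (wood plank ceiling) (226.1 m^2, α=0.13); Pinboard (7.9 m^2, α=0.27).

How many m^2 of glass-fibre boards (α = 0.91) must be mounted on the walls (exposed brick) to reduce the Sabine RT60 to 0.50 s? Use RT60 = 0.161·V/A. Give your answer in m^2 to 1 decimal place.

122.5

Equivalent absorption area: A₁ = 226.1×0.36 + 6.2×0.04 + 172.5×0.02 + 226.1×0.13 + 7.9×0.27 = 116.620 m^2.
Required A₂ = 0.161·700.848/0.50 = 225.673 sabins.
ΔA needed = 225.673 − 116.620 = 109.053 sabins.
Each m^2 of panel replacing the walls (exposed brick) adds (0.91 − 0.02) = 0.89 sabins.
Panel area = 109.053 / 0.89 = 122.5 m^2.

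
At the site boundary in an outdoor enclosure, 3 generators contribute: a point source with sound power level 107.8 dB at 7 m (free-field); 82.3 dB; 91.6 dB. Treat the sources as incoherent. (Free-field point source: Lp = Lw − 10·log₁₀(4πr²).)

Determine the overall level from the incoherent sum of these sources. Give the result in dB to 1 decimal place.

Source at 7 m: Lp = 107.8 − 10·log₁₀(4π·7²) = 107.8 − 10·log₁₀(615.752) = 79.9 dB.
Converting to relative power and adding: 10^(79.9/10) + 10^(82.3/10) + 10^(91.6/10) = 1.713e+09.
Combined level = 10 log₁₀(1.713e+09) = 92.3 dB.

92.3 dB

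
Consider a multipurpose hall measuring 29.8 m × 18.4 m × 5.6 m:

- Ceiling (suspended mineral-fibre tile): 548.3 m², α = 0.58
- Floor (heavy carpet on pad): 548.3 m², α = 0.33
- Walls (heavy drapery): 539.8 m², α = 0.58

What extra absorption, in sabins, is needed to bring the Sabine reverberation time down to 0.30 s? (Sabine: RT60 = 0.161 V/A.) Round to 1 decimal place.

835.8 sabins

Summing Sᵢαᵢ: 318.014 + 180.939 + 313.084 → A₁ = 812.037 sabins.
For T = 0.30 s, need A₂ = 0.161·V/T = 0.161·3070.592/0.30 = 1647.884 sabins.
Additional absorption ΔA = 1647.884 − 812.037 = 835.8 sabins.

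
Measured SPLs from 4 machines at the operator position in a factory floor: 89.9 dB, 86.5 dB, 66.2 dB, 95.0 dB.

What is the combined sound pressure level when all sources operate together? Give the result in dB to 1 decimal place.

Converting to relative power and adding: 10^(89.9/10) + 10^(86.5/10) + 10^(66.2/10) + 10^(95.0/10) = 4.59e+09.
L_total = 10·log₁₀(4.59e+09) = 96.6 dB.

96.6 dB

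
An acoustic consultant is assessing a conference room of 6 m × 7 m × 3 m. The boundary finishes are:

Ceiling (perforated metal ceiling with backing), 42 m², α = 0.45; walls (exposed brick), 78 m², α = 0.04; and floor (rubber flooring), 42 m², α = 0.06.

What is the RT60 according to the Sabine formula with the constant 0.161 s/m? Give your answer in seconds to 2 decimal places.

0.83 seconds

A = Σ Sᵢαᵢ = 42·0.45 + 78·0.04 + 42·0.06 = 24.540 sabins.
V = 6·7·3 = 126 m³.
T = 0.161 V/A = 0.161·126/24.540 = 0.83 s.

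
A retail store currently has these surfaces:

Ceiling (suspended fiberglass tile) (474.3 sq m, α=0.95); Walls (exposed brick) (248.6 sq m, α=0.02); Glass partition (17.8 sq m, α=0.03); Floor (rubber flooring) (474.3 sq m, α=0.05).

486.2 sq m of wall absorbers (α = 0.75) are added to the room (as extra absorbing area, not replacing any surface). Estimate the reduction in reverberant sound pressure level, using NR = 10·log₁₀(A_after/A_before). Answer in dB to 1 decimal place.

A_before = Σ Sᵢαᵢ = 474.3·0.95 + 248.6·0.02 + 17.8·0.03 + 474.3·0.05 = 479.806 sabins.
Treatment contributes 486.2·0.75 = 364.650 sabins.
New total A_after = 844.456 sabins.
NR = 10·log₁₀(844.456/479.806) = 2.5 dB.

2.5 dB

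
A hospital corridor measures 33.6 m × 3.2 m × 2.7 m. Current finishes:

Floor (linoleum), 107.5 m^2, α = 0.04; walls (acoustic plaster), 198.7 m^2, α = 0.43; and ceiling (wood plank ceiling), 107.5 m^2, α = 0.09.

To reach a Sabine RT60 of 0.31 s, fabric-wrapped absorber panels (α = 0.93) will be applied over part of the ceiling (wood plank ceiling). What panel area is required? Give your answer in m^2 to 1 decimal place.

61.1

Summing Sᵢαᵢ: 4.300 + 85.441 + 9.675 → A₁ = 99.416 sabins.
Required A₂ = 0.161·290.304/0.31 = 150.771 sabins.
Absorption to add: 150.771 − 99.416 = 51.355 sabins.
Net gain per m^2: Δα = 0.93 − 0.09 = 0.84.
Panel area = 51.355 / 0.84 = 61.1 m^2.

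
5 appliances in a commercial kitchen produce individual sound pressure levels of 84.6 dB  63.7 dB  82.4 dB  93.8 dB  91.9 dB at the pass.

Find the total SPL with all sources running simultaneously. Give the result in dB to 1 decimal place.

96.4 dB

Σ 10^(Lᵢ/10) = 4.412e+09.
L_total = 10·log₁₀(4.412e+09) = 96.4 dB.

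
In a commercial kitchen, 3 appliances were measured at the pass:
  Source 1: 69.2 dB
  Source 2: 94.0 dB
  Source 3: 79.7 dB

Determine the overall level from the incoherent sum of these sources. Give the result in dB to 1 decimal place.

94.2 dB

Sum in the linear (power) domain: Σ 10^(Lᵢ/10) = 10^(69.2/10) + 10^(94.0/10) + 10^(79.7/10) = 2.614e+09.
Back to dB: 10·log₁₀ Σ = 94.2 dB.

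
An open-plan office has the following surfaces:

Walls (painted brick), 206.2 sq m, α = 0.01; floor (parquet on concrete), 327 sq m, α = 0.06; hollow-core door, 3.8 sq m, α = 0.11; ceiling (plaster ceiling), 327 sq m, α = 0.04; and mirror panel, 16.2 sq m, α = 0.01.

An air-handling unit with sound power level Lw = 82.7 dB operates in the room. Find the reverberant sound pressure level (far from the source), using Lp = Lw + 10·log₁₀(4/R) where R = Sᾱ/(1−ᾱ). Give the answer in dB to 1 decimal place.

73.1 dB

A = 35.342 sabins; S = 880.2 sq m.
ᾱ = 0.0402, so room constant R = A/(1−ᾱ) = 36.822 sq m.
Lp = Lw + 10 log₁₀(4/R) = 82.7 -9.64 = 73.1 dB.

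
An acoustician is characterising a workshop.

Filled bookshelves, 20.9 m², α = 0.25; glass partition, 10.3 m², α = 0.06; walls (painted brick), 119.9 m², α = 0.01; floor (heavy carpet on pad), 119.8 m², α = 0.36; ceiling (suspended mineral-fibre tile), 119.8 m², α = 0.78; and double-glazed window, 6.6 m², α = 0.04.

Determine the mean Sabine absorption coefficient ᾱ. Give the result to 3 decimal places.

0.362

S = Σ Sᵢ = 20.9 + 10.3 + 119.9 + 119.8 + 119.8 + 6.6 = 397.3 m².
Weighted sum Σ Sα = 143.878.
ᾱ = A/S = 0.362.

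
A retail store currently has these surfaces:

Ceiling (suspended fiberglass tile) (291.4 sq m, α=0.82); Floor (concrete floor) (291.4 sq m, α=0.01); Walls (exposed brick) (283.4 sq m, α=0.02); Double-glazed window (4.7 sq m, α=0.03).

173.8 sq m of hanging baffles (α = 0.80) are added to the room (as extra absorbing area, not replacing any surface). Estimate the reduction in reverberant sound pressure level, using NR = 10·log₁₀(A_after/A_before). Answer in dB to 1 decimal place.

1.9 dB

Total absorption A_before = 291.4*0.82 + 291.4*0.01 + 283.4*0.02 + 4.7*0.03
  = 238.948 + 2.914 + 5.668 + 0.141 = 247.671 sq m sabins.
Added absorption = 173.8 × 0.80 = 139.040 sabins.
A_after = 247.671 + 139.040 = 386.711 sabins.
Reduction = 10 log₁₀(A_after/A_before) = 10 log₁₀(1.5614) = 1.9 dB.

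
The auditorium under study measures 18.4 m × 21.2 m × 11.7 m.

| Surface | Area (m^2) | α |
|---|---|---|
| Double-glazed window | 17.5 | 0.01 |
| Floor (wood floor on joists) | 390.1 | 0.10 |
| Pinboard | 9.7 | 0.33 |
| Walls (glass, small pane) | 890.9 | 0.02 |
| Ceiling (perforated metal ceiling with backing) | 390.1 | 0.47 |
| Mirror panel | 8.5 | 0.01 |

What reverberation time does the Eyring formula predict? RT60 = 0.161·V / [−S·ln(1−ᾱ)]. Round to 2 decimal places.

2.80 seconds

S = Σ Sᵢ = 1706.8 m^2.
Absorption A = 17.5×0.01 + 390.1×0.10 + 9.7×0.33 + 890.9×0.02 + 390.1×0.47 + 8.5×0.01 = 243.636 sabins.
Mean coefficient ᾱ = A/S = 0.1427.
Eyring denominator: −S ln(1−ᾱ) = 262.791.
V = 18.4 × 21.2 × 11.7 = 4563.936 m³.
RT60 = 0.161 × 4563.936 / 262.791 = 2.80 s.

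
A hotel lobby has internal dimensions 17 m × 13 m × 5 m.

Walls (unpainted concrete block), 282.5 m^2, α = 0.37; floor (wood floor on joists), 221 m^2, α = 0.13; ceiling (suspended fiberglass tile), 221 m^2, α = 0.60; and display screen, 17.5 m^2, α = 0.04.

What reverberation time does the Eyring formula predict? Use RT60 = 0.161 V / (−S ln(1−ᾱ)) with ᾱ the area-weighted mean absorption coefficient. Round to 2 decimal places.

Total surface area S = 282.5 + 221 + 221 + 17.5 = 742.0 m^2.
Σ(Sᵢαᵢ) = 282.5·0.37 + 221·0.13 + 221·0.60 + 17.5·0.04 = 266.555.
Mean coefficient ᾱ = A/S = 0.3592.
−S·ln(1−ᾱ) = −742.0 × ln(1 − 0.3592) = 330.218.
V = 17 × 13 × 5 = 1105 m³.
T = 0.161·V/[−S·ln(1−ᾱ)] = 0.161·1105/330.218 = 0.54 s.

0.54 seconds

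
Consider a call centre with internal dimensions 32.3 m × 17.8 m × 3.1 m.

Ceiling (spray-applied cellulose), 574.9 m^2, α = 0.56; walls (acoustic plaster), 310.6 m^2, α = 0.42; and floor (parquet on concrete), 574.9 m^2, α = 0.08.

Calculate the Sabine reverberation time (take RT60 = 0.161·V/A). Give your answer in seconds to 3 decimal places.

Equivalent absorption area: A = 574.9·0.56 + 310.6·0.42 + 574.9·0.08 = 498.388 m^2.
Room volume: 1782.314 m³.
T = 0.161 V/A = 0.161·1782.314/498.388 = 0.576 s.

0.576 seconds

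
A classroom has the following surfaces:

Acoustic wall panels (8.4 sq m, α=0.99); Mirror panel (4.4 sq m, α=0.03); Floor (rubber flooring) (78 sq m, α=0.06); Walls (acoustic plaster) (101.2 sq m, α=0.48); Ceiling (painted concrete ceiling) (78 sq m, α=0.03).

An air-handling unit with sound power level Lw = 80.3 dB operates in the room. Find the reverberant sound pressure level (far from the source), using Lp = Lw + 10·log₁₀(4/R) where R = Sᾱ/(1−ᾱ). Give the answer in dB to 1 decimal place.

67.1 dB

Σ(Sᵢαᵢ) = 8.4×0.99 + 4.4×0.03 + 78×0.06 + 101.2×0.48 + 78×0.03 = 64.044; total area S = 270.0 sq m.
ᾱ = 0.2372, so room constant R = A/(1−ᾱ) = 83.959 sq m.
Lp = 80.3 + 10·log₁₀(4/83.959) = 80.3 + (-13.22) = 67.1 dB.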